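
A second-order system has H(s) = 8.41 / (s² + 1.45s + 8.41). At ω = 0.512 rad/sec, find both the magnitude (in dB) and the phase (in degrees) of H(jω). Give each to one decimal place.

|H| = 0.2 dB, ∠H = -5.2°

|(j0.512)² + 1.45(j0.512) + 8.41| = |8.1479 + j0.7424| = 8.182
|H(j0.512)| = 8.41 / 8.182 = 1.0279
20 log₁₀(1.0279) = 0.24 dB
∠[(j0.512)² + 1.45(j0.512) + 8.41] = ∠[8.1479 + j0.7424] = 5.21°
∠H(j0.512) = −5.21° = -5.21°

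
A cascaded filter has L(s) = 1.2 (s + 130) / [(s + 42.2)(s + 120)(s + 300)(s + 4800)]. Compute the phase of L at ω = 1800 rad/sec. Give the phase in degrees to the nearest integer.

-190°

∠(j1800 + 130) = arctan(1800/130) = 85.87°
∠(j1800 + 42.2) = arctan(1800/42.2) = 88.66°
∠(j1800 + 120) = arctan(1800/120) = 86.19°
∠(j1800 + 300) = arctan(1800/300) = 80.54°
∠(j1800 + 4800) = arctan(1800/4800) = 20.56°
∠L(j1800) = 85.87° − (88.66° + 86.19° + 80.54° + 20.56°) = -190.07°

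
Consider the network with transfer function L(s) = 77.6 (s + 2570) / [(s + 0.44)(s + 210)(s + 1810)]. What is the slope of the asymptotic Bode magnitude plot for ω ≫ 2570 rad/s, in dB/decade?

With 1 zero and 3 poles, the high-frequency asymptotic slope is 20 × (1 − 3) = -40 dB/decade.

-40 dB/decade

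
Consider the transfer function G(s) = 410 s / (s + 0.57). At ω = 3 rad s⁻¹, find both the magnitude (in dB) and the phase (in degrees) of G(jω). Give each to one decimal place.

|j3| = 3
|j3 + 0.57| = √(3² + 0.57²) = 3.054
|G(j3)| = 410 × 3 / 3.054 = 402.79
20 log₁₀(402.79) = 52.10 dB
∠(j3) = 90.00°
∠(j3 + 0.57) = arctan(3/0.57) = 79.24°
∠G(j3) = 90.00° − 79.24° = 10.76°

|G| = 52.1 dB, ∠G = 10.8°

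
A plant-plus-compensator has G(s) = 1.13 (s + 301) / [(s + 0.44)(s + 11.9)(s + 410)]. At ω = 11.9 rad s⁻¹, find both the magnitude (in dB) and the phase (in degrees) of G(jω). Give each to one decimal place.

|G| = -47.7 dB, ∠G = -132.3°

|j11.9 + 301| = √(11.9² + 301²) = 301.2
|j11.9 + 0.44| = √(11.9² + 0.44²) = 11.91
|j11.9 + 11.9| = √(11.9² + 11.9²) = 16.83
|j11.9 + 410| = √(11.9² + 410²) = 410.2
|G(j11.9)| = 1.13 × 301.2 / (11.91 × 16.83 × 410.2) = 0.0041411
20 log₁₀(0.0041411) = -47.66 dB
∠(j11.9 + 301) = arctan(11.9/301) = 2.26°
∠(j11.9 + 0.44) = arctan(11.9/0.44) = 87.88°
∠(j11.9 + 11.9) = arctan(11.9/11.9) = 45.00°
∠(j11.9 + 410) = arctan(11.9/410) = 1.66°
∠G(j11.9) = 2.26° − (87.88° + 45.00° + 1.66°) = -132.28°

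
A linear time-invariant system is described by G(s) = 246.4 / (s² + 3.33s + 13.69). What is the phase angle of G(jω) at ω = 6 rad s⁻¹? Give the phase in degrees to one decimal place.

-138.2°

∠[(j6)² + 3.33(j6) + 13.69] = ∠[-22.31 + j19.98] = 138.15°
∠G(j6) = −138.15° = -138.15°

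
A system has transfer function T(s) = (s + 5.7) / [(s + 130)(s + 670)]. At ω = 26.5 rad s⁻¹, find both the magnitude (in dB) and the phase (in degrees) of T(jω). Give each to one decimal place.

|j26.5 + 5.7| = √(26.5² + 5.7²) = 27.11
|j26.5 + 130| = √(26.5² + 130²) = 132.7
|j26.5 + 670| = √(26.5² + 670²) = 670.5
|T(j26.5)| = 1 × 27.11 / (132.7 × 670.5) = 0.0003047
20 log₁₀(0.0003047) = -70.32 dB
∠(j26.5 + 5.7) = arctan(26.5/5.7) = 77.86°
∠(j26.5 + 130) = arctan(26.5/130) = 11.52°
∠(j26.5 + 670) = arctan(26.5/670) = 2.26°
∠T(j26.5) = 77.86° − (11.52° + 2.26°) = 64.07°

|T| = -70.3 dB, ∠T = 64.1 deg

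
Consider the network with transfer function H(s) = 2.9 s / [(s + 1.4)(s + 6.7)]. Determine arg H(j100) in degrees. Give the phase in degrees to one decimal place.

-85.4°

∠(j100) = 90.00°
∠(j100 + 1.4) = arctan(100/1.4) = 89.20°
∠(j100 + 6.7) = arctan(100/6.7) = 86.17°
∠H(j100) = 90.00° − (89.20° + 86.17°) = -85.36°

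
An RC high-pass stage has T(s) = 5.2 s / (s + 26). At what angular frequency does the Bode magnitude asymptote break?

The single real pole at s = −26 gives a corner at ω = 26 rad s⁻¹.

26 rad s⁻¹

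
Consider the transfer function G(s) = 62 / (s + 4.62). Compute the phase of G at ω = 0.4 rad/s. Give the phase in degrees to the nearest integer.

-5°

∠(j0.4 + 4.62) = arctan(0.4/4.62) = 4.95°
∠G(j0.4) = −4.95° = -4.95°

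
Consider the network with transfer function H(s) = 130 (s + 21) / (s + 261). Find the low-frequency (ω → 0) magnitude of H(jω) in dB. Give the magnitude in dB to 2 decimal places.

20.39 dB

H(0) = 130 × 21 / 261 = 10.46
20 log₁₀(10.46) = 20.390 dB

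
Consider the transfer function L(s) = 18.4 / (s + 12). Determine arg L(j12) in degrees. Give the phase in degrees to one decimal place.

∠(j12 + 12) = arctan(12/12) = 45.00°
∠L(j12) = −45.00° = -45.00°

-45.0°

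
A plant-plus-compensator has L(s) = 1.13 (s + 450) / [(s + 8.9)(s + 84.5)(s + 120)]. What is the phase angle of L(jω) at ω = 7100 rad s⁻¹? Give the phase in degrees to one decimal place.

-181.9 deg

∠(j7100 + 450) = arctan(7100/450) = 86.37°
∠(j7100 + 8.9) = arctan(7100/8.9) = 89.93°
∠(j7100 + 84.5) = arctan(7100/84.5) = 89.32°
∠(j7100 + 120) = arctan(7100/120) = 89.03°
∠L(j7100) = 86.37° − (89.93° + 89.32° + 89.03°) = -181.90°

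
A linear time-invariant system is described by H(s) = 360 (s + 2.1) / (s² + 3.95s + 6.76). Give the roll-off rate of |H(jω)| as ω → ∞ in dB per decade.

-20 dB/decade

With 1 zero and 2 poles, the high-frequency asymptotic slope is 20 × (1 − 2) = -20 dB/decade.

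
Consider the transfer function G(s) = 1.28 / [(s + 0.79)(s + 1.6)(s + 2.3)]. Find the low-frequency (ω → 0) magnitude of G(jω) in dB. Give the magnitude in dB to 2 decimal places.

G(0) = 1.28 / (0.79 × 1.6 × 2.3) = 0.44029
20 log₁₀(0.44029) = -7.125 dB

-7.13 dB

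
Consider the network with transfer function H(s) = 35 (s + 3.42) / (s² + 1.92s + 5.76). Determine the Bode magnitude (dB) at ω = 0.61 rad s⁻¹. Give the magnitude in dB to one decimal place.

|j0.61 + 3.42| = √(0.61² + 3.42²) = 3.474
|(j0.61)² + 1.92(j0.61) + 5.76| = |5.3879 + j1.1712| = 5.514
|H(j0.61)| = 35 × 3.474 / 5.514 = 22.052
20 log₁₀(22.052) = 26.87 dB

26.9 dB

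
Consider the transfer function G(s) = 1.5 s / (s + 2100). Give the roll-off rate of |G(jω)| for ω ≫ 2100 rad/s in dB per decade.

0 dB/decade

With 1 zero and 1 pole, the high-frequency asymptotic slope is 20 × (1 − 1) = 0 dB/decade.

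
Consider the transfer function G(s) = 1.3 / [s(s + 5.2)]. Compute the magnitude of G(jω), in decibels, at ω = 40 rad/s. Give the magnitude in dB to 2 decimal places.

-61.88 dB

|j40 + 5.2| = √(40² + 5.2²) = 40.34
|j40| = 40
|G(j40)| = 1.3 / (40.34 × 40) = 0.00080572
20 log₁₀(0.00080572) = -61.876 dB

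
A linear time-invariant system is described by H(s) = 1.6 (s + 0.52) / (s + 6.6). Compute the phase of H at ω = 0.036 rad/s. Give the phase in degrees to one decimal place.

∠(j0.036 + 0.52) = arctan(0.036/0.52) = 3.96°
∠(j0.036 + 6.6) = arctan(0.036/6.6) = 0.31°
∠H(j0.036) = 3.96° − 0.31° = 3.65°

3.6°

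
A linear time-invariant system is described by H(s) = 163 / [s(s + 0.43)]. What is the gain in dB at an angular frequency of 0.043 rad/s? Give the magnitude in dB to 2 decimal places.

|j0.043 + 0.43| = √(0.043² + 0.43²) = 0.4321
|j0.043| = 0.043
|H(j0.043)| = 163 / (0.4321 × 0.043) = 8771.8
20 log₁₀(8771.8) = 78.862 dB

78.86 dB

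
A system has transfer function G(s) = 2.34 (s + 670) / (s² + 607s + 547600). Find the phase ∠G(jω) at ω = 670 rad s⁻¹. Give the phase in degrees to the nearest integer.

∠(j670 + 670) = arctan(670/670) = 45.00°
∠[(j670)² + 607(j670) + 547600] = ∠[98700 + j4.0669e+05] = 76.36°
∠G(j670) = 45.00° − 76.36° = -31.36°

-31 deg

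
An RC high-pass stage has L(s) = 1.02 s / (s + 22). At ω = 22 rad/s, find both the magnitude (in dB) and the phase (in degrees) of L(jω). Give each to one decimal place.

|L| = -2.8 dB, ∠L = 45.0°

|j22| = 22
|j22 + 22| = √(22² + 22²) = 31.11
|L(j22)| = 1.02 × 22 / 31.11 = 0.72125
20 log₁₀(0.72125) = -2.84 dB
∠(j22) = 90.00°
∠(j22 + 22) = arctan(22/22) = 45.00°
∠L(j22) = 90.00° − 45.00° = 45.00°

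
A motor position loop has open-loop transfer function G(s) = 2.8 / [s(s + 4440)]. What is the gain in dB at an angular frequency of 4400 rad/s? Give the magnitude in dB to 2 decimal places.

-139.84 dB

|j4400 + 4440| = √(4400² + 4440²) = 6251
|j4400| = 4400
|G(j4400)| = 2.8 / (6251 × 4400) = 1.018e-07
20 log₁₀(1.018e-07) = -139.845 dB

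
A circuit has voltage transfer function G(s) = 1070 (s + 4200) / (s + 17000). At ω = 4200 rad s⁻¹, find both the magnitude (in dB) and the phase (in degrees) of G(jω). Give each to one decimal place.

|G| = 51.2 dB, ∠G = 31.1 deg

|j4200 + 4200| = √(4200² + 4200²) = 5940
|j4200 + 17000| = √(4200² + 17000²) = 1.751e+04
|G(j4200)| = 1070 × 5940 / 1.751e+04 = 362.94
20 log₁₀(362.94) = 51.20 dB
∠(j4200 + 4200) = arctan(4200/4200) = 45.00°
∠(j4200 + 17000) = arctan(4200/17000) = 13.88°
∠G(j4200) = 45.00° − 13.88° = 31.12°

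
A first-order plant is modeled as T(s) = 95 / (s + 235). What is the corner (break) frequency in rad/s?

The single real pole at s = −235 gives a corner at ω = 235 rad/s.

235 rad/s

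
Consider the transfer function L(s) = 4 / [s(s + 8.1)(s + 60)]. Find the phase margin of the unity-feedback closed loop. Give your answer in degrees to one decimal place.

Gain crossover: |L(jω)| = 1 at ω ≈ 0.00823 rad s⁻¹.
∠L(j0.00823) = −90° − arctan(0.00823/8.1) − arctan(0.00823/60) ≈ -90.07°
PM = 180° + (-90.07°) = 89.93°

89.9°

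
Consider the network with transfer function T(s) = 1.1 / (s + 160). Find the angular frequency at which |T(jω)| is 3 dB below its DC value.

For a single-pole low-pass, the −3 dB point is at the pole: ω = 160 rad s⁻¹.

160 rad s⁻¹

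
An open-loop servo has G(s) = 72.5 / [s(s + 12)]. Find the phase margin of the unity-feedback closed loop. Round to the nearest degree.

Gain crossover: |G(jω)| = 1 at ω ≈ 5.49 rad s⁻¹.
∠G(j5.49) = −90° − arctan(5.49/12) ≈ -114.60°
PM = 180° + (-114.60°) = 65.40°

65°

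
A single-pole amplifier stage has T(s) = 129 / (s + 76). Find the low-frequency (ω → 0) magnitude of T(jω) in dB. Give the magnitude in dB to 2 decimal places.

4.60 dB

T(0) = 129 / 76 = 1.6974
20 log₁₀(1.6974) = 4.596 dB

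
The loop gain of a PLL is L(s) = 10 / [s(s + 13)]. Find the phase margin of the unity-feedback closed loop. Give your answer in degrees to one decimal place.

86.6 deg

Gain crossover: |L(jω)| = 1 at ω ≈ 0.768 rad/sec.
∠L(j0.768) = −90° − arctan(0.768/13) ≈ -93.38°
PM = 180° + (-93.38°) = 86.62°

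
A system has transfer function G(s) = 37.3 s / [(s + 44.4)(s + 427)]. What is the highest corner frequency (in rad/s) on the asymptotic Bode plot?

427 rad/s

Break frequencies occur at each pole and zero magnitude: 44.4 rad/s, 427 rad/s.
The highest is 427 rad/s.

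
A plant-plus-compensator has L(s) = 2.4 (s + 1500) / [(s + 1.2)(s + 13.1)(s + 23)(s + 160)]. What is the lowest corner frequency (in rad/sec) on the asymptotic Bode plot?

Break frequencies occur at each pole and zero magnitude: 1.2 rad/sec, 13.1 rad/sec, 23 rad/sec, 160 rad/sec, 1500 rad/sec.
The lowest is 1.2 rad/sec.

1.2 rad/sec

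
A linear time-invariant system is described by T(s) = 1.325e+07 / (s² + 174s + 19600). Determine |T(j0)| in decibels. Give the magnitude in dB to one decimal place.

56.6 dB

T(0) = 1.325e+07 / 19600 = 676.02
20 log₁₀(676.02) = 56.60 dB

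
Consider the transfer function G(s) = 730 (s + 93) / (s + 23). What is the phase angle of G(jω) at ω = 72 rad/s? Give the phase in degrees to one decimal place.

∠(j72 + 93) = arctan(72/93) = 37.75°
∠(j72 + 23) = arctan(72/23) = 72.28°
∠G(j72) = 37.75° − 72.28° = -34.54°

-34.5 deg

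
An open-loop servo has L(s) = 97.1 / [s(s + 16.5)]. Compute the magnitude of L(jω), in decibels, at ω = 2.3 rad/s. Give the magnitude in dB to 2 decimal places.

8.08 dB

|j2.3 + 16.5| = √(2.3² + 16.5²) = 16.66
|j2.3| = 2.3
|L(j2.3)| = 97.1 / (16.66 × 2.3) = 2.5341
20 log₁₀(2.5341) = 8.077 dB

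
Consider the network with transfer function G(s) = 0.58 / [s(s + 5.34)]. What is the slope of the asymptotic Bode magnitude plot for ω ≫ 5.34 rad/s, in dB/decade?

With 0 zeros and 2 poles, the high-frequency asymptotic slope is 20 × (0 − 2) = -40 dB/decade.

-40 dB/decade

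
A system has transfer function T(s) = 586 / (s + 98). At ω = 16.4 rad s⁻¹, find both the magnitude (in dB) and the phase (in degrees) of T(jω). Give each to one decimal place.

|j16.4 + 98| = √(16.4² + 98²) = 99.36
|T(j16.4)| = 586 / 99.36 = 5.8976
20 log₁₀(5.8976) = 15.41 dB
∠(j16.4 + 98) = arctan(16.4/98) = 9.50°
∠T(j16.4) = −9.50° = -9.50°

|T| = 15.4 dB, ∠T = -9.5°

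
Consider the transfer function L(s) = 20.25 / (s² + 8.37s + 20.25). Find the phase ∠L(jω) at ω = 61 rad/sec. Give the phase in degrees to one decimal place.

-172.1°

∠[(j61)² + 8.37(j61) + 20.25] = ∠[-3700.8 + j510.57] = 172.14°
∠L(j61) = −172.14° = -172.14°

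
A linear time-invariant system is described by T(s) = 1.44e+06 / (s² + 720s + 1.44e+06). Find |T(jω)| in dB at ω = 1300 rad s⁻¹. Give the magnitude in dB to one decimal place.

|(j1300)² + 720(j1300) + 1.44e+06| = |-2.5e+05 + j9.36e+05| = 9.688e+05
|T(j1300)| = 1.44e+06 / 9.688e+05 = 1.4864
20 log₁₀(1.4864) = 3.44 dB

3.4 dB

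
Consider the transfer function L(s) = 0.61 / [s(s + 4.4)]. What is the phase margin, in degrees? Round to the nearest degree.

88°

Gain crossover: |L(jω)| = 1 at ω ≈ 0.139 rad/s.
∠L(j0.139) = −90° − arctan(0.139/4.4) ≈ -91.80°
PM = 180° + (-91.80°) = 88.20°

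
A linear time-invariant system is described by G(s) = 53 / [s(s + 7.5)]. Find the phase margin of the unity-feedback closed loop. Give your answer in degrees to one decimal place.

Gain crossover: |G(jω)| = 1 at ω ≈ 5.65 rad/sec.
∠G(j5.65) = −90° − arctan(5.65/7.5) ≈ -126.97°
PM = 180° + (-126.97°) = 53.03°

53.0 deg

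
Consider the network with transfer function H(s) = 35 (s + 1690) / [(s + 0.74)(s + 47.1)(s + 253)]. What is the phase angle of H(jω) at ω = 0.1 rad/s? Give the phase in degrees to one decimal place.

∠(j0.1 + 1690) = arctan(0.1/1690) = 0.00°
∠(j0.1 + 0.74) = arctan(0.1/0.74) = 7.70°
∠(j0.1 + 47.1) = arctan(0.1/47.1) = 0.12°
∠(j0.1 + 253) = arctan(0.1/253) = 0.02°
∠H(j0.1) = 0.00° − (7.70° + 0.12° + 0.02°) = -7.84°

-7.8°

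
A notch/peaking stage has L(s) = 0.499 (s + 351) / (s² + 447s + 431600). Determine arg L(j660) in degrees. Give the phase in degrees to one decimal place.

-28.8 deg

∠(j660 + 351) = arctan(660/351) = 62.00°
∠[(j660)² + 447(j660) + 431600] = ∠[-4000 + j2.9502e+05] = 90.78°
∠L(j660) = 62.00° − 90.78° = -28.78°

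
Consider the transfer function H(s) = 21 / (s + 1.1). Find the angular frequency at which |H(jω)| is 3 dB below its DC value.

1.1 rad s⁻¹

For a single-pole low-pass, the −3 dB point is at the pole: ω = 1.1 rad s⁻¹.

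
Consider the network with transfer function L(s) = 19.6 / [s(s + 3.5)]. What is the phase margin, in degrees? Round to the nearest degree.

43°

Gain crossover: |L(jω)| = 1 at ω ≈ 3.8 rad/s.
∠L(j3.8) = −90° − arctan(3.8/3.5) ≈ -137.32°
PM = 180° + (-137.32°) = 42.68°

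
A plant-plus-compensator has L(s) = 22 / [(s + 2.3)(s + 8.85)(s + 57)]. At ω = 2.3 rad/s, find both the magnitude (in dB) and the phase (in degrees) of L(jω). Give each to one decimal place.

|L| = -37.7 dB, ∠L = -61.9°

|j2.3 + 2.3| = √(2.3² + 2.3²) = 3.253
|j2.3 + 8.85| = √(2.3² + 8.85²) = 9.144
|j2.3 + 57| = √(2.3² + 57²) = 57.05
|L(j2.3)| = 22 / (3.253 × 9.144 × 57.05) = 0.012966
20 log₁₀(0.012966) = -37.74 dB
∠(j2.3 + 2.3) = arctan(2.3/2.3) = 45.00°
∠(j2.3 + 8.85) = arctan(2.3/8.85) = 14.57°
∠(j2.3 + 57) = arctan(2.3/57) = 2.31°
∠L(j2.3) = − (45.00° + 14.57° + 2.31°) = -61.88°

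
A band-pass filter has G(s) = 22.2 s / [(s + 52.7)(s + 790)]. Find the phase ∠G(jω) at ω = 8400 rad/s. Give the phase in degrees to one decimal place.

∠(j8400) = 90.00°
∠(j8400 + 52.7) = arctan(8400/52.7) = 89.64°
∠(j8400 + 790) = arctan(8400/790) = 84.63°
∠G(j8400) = 90.00° − (89.64° + 84.63°) = -84.27°

-84.3°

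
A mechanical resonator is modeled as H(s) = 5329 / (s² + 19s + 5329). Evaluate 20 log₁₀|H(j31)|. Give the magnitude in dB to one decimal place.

1.6 dB

|(j31)² + 19(j31) + 5329| = |4368 + j589| = 4408
|H(j31)| = 5329 / 4408 = 1.2091
20 log₁₀(1.2091) = 1.65 dB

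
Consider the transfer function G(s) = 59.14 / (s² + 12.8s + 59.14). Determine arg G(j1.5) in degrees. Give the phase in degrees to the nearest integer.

∠[(j1.5)² + 12.8(j1.5) + 59.14] = ∠[56.89 + j19.2] = 18.65°
∠G(j1.5) = −18.65° = -18.65°

-19 deg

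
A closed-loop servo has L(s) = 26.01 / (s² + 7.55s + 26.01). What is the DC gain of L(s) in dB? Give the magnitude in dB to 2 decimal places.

L(0) = 26.01 / 26.01 = 1
20 log₁₀(1) = 0.000 dB

0.00 dB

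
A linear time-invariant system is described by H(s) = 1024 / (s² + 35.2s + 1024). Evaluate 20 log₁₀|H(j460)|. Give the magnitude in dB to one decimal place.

-46.3 dB

|(j460)² + 35.2(j460) + 1024| = |-2.1058e+05 + j16192| = 2.112e+05
|H(j460)| = 1024 / 2.112e+05 = 0.0048485
20 log₁₀(0.0048485) = -46.29 dB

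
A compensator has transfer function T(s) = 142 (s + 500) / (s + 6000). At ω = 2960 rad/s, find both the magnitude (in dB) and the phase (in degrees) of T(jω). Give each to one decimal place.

|j2960 + 500| = √(2960² + 500²) = 3002
|j2960 + 6000| = √(2960² + 6000²) = 6690
|T(j2960)| = 142 × 3002 / 6690 = 63.714
20 log₁₀(63.714) = 36.08 dB
∠(j2960 + 500) = arctan(2960/500) = 80.41°
∠(j2960 + 6000) = arctan(2960/6000) = 26.26°
∠T(j2960) = 80.41° − 26.26° = 54.15°

|T| = 36.1 dB, ∠T = 54.2°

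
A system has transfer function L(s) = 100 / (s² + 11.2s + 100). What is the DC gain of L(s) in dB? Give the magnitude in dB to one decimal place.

L(0) = 100 / 100 = 1
20 log₁₀(1) = 0.00 dB

0.0 dB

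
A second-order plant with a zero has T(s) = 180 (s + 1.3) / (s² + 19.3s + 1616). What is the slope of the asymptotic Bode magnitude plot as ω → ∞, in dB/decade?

-20 dB/decade

With 1 zero and 2 poles, the high-frequency asymptotic slope is 20 × (1 − 2) = -20 dB/decade.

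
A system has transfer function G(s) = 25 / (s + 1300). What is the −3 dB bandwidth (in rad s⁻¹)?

1300 rad s⁻¹

For a single-pole low-pass, the −3 dB point is at the pole: ω = 1300 rad s⁻¹.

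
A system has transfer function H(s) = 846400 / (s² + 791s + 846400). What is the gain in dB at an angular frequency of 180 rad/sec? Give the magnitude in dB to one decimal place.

0.2 dB

|(j180)² + 791(j180) + 846400| = |8.14e+05 + j1.4238e+05| = 8.264e+05
|H(j180)| = 846400 / 8.264e+05 = 1.0243
20 log₁₀(1.0243) = 0.21 dB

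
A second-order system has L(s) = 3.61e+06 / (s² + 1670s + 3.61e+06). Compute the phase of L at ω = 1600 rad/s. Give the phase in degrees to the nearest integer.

∠[(j1600)² + 1670(j1600) + 3.61e+06] = ∠[1.05e+06 + j2.672e+06] = 68.55°
∠L(j1600) = −68.55° = -68.55°

-69°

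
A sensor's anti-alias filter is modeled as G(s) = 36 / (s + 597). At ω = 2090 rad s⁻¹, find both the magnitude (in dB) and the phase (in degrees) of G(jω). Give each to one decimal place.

|G| = -35.6 dB, ∠G = -74.1°

|j2090 + 597| = √(2090² + 597²) = 2174
|G(j2090)| = 36 / 2174 = 0.016562
20 log₁₀(0.016562) = -35.62 dB
∠(j2090 + 597) = arctan(2090/597) = 74.06°
∠G(j2090) = −74.06° = -74.06°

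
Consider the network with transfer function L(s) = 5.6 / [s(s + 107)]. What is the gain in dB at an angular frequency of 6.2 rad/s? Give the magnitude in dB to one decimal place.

|j6.2 + 107| = √(6.2² + 107²) = 107.2
|j6.2| = 6.2
|L(j6.2)| = 5.6 / (107.2 × 6.2) = 0.0084272
20 log₁₀(0.0084272) = -41.49 dB

-41.5 dB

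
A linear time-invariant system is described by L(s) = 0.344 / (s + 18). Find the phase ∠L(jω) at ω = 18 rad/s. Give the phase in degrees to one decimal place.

∠(j18 + 18) = arctan(18/18) = 45.00°
∠L(j18) = −45.00° = -45.00°

-45.0 deg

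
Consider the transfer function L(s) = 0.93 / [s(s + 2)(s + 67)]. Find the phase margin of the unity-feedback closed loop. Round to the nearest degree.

90 deg

Gain crossover: |L(jω)| = 1 at ω ≈ 0.00694 rad/s.
∠L(j0.00694) = −90° − arctan(0.00694/2) − arctan(0.00694/67) ≈ -90.20°
PM = 180° + (-90.20°) = 89.80°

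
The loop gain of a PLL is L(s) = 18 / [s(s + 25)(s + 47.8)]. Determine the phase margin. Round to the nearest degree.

Gain crossover: |L(jω)| = 1 at ω ≈ 0.0151 rad/s.
∠L(j0.0151) = −90° − arctan(0.0151/25) − arctan(0.0151/47.8) ≈ -90.05°
PM = 180° + (-90.05°) = 89.95°

90°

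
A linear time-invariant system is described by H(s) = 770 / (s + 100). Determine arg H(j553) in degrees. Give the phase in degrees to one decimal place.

-79.7 deg

∠(j553 + 100) = arctan(553/100) = 79.75°
∠H(j553) = −79.75° = -79.75°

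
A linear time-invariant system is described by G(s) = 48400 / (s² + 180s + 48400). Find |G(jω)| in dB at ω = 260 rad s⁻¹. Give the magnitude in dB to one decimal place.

|(j260)² + 180(j260) + 48400| = |-19200 + j46800| = 5.059e+04
|G(j260)| = 48400 / 5.059e+04 = 0.9568
20 log₁₀(0.9568) = -0.38 dB

-0.4 dB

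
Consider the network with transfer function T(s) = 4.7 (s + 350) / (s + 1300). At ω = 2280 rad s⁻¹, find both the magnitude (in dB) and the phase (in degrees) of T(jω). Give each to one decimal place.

|j2280 + 350| = √(2280² + 350²) = 2307
|j2280 + 1300| = √(2280² + 1300²) = 2625
|T(j2280)| = 4.7 × 2307 / 2625 = 4.1308
20 log₁₀(4.1308) = 12.32 dB
∠(j2280 + 350) = arctan(2280/350) = 81.27°
∠(j2280 + 1300) = arctan(2280/1300) = 60.31°
∠T(j2280) = 81.27° − 60.31° = 20.96°

|T| = 12.3 dB, ∠T = 21.0 deg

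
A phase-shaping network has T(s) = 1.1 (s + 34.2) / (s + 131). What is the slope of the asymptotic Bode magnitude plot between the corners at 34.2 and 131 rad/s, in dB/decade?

In this band the factors already past their corner are: zero at 34.2; net slope = 20 dB/decade.

20 dB/decade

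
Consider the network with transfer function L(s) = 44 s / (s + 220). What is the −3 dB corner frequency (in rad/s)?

220 rad/s

For a single-pole high-pass, the −3 dB point is at the pole: ω = 220 rad/s.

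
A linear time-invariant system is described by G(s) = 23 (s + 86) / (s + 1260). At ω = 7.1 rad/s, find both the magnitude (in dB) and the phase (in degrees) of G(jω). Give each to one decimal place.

|j7.1 + 86| = √(7.1² + 86²) = 86.29
|j7.1 + 1260| = √(7.1² + 1260²) = 1260
|G(j7.1)| = 23 × 86.29 / 1260 = 1.5752
20 log₁₀(1.5752) = 3.95 dB
∠(j7.1 + 86) = arctan(7.1/86) = 4.72°
∠(j7.1 + 1260) = arctan(7.1/1260) = 0.32°
∠G(j7.1) = 4.72° − 0.32° = 4.40°

|G| = 3.9 dB, ∠G = 4.4 deg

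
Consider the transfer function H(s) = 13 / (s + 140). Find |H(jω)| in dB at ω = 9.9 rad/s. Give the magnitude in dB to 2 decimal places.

|j9.9 + 140| = √(9.9² + 140²) = 140.3
|H(j9.9)| = 13 / 140.3 = 0.092626
20 log₁₀(0.092626) = -20.665 dB

-20.67 dB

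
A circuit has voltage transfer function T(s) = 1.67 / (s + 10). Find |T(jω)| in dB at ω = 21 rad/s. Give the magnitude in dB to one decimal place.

-22.9 dB

|j21 + 10| = √(21² + 10²) = 23.26
|T(j21)| = 1.67 / 23.26 = 0.071799
20 log₁₀(0.071799) = -22.88 dB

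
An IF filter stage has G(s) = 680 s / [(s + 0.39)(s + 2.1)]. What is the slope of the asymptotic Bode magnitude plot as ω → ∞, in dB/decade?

With 1 zero and 2 poles, the high-frequency asymptotic slope is 20 × (1 − 2) = -20 dB/decade.

-20 dB/decade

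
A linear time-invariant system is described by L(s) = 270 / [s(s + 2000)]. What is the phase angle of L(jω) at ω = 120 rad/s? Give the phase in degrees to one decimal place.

∠(j120 + 2000) = arctan(120/2000) = 3.43°
∠(j120) = 90.00°
∠L(j120) = − (3.43° + 90.00°) = -93.43°

-93.4°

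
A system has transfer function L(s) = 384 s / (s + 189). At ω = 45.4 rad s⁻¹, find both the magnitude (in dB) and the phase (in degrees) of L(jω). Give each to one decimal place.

|L| = 39.1 dB, ∠L = 76.5 deg

|j45.4| = 45.4
|j45.4 + 189| = √(45.4² + 189²) = 194.4
|L(j45.4)| = 384 × 45.4 / 194.4 = 89.69
20 log₁₀(89.69) = 39.05 dB
∠(j45.4) = 90.00°
∠(j45.4 + 189) = arctan(45.4/189) = 13.51°
∠L(j45.4) = 90.00° − 13.51° = 76.49°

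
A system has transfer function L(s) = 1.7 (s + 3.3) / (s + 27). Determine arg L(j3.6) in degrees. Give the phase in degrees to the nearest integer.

∠(j3.6 + 3.3) = arctan(3.6/3.3) = 47.49°
∠(j3.6 + 27) = arctan(3.6/27) = 7.59°
∠L(j3.6) = 47.49° − 7.59° = 39.89°

40 deg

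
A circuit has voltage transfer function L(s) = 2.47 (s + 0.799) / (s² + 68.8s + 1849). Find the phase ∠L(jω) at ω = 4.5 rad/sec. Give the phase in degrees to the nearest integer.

70°

∠(j4.5 + 0.799) = arctan(4.5/0.799) = 79.93°
∠[(j4.5)² + 68.8(j4.5) + 1849] = ∠[1828.8 + j309.6] = 9.61°
∠L(j4.5) = 79.93° − 9.61° = 70.32°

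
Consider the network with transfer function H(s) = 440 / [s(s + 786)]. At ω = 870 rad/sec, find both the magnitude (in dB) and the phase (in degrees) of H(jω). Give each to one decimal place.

|H| = -67.3 dB, ∠H = -137.9°

|j870 + 786| = √(870² + 786²) = 1172
|j870| = 870
|H(j870)| = 440 / (1172 × 870) = 0.00043135
20 log₁₀(0.00043135) = -67.30 dB
∠(j870 + 786) = arctan(870/786) = 47.90°
∠(j870) = 90.00°
∠H(j870) = − (47.90° + 90.00°) = -137.90°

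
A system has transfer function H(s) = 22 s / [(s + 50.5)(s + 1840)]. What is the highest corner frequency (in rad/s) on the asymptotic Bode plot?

1840 rad/s

Break frequencies occur at each pole and zero magnitude: 50.5 rad/s, 1840 rad/s.
The highest is 1840 rad/s.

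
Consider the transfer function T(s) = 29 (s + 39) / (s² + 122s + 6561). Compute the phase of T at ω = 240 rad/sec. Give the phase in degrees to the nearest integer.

-69°

∠(j240 + 39) = arctan(240/39) = 80.77°
∠[(j240)² + 122(j240) + 6561] = ∠[-51039 + j29280] = 150.16°
∠T(j240) = 80.77° − 150.16° = -69.39°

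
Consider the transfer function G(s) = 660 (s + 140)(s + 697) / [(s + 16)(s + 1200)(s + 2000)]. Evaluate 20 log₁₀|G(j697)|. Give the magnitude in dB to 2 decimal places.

|j697 + 140| = √(697² + 140²) = 710.9
|j697 + 697| = √(697² + 697²) = 985.7
|j697 + 16| = √(697² + 16²) = 697.2
|j697 + 1200| = √(697² + 1200²) = 1388
|j697 + 2000| = √(697² + 2000²) = 2118
|G(j697)| = 660 × 710.9 × 985.7 / (697.2 × 1388 × 2118) = 0.2257
20 log₁₀(0.2257) = -12.929 dB

-12.93 dB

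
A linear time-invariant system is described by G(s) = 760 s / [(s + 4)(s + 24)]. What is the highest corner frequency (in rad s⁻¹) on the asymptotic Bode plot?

Break frequencies occur at each pole and zero magnitude: 4 rad s⁻¹, 24 rad s⁻¹.
The highest is 24 rad s⁻¹.

24 rad s⁻¹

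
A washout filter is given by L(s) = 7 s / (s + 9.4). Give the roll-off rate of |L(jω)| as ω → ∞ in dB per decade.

0 dB/decade

With 1 zero and 1 pole, the high-frequency asymptotic slope is 20 × (1 − 1) = 0 dB/decade.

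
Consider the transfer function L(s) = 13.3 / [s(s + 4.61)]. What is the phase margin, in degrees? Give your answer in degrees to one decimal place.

Gain crossover: |L(jω)| = 1 at ω ≈ 2.53 rad/sec.
∠L(j2.53) = −90° − arctan(2.53/4.61) ≈ -118.75°
PM = 180° + (-118.75°) = 61.25°

61.2°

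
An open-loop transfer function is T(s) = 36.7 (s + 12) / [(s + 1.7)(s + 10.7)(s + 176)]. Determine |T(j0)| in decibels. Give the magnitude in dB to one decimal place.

T(0) = 36.7 × 12 / (1.7 × 10.7 × 176) = 0.13756
20 log₁₀(0.13756) = -17.23 dB

-17.2 dB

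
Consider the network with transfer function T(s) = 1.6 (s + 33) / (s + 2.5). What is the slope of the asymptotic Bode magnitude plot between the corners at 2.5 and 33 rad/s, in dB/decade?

In this band the factors already past their corner are: pole at 2.5; net slope = -20 dB/decade.

-20 dB/decade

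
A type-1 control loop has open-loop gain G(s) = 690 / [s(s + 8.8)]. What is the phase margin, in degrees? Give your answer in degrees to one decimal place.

19.0°

Gain crossover: |G(jω)| = 1 at ω ≈ 25.5 rad/sec.
∠G(j25.5) = −90° − arctan(25.5/8.8) ≈ -160.99°
PM = 180° + (-160.99°) = 19.01°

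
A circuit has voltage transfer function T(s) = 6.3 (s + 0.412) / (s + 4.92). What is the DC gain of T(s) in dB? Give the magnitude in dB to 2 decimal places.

-5.55 dB

T(0) = 6.3 × 0.412 / 4.92 = 0.52756
20 log₁₀(0.52756) = -5.555 dB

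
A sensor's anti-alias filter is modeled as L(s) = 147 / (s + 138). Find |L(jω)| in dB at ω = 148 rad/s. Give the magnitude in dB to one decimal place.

|j148 + 138| = √(148² + 138²) = 202.4
|L(j148)| = 147 / 202.4 = 0.72644
20 log₁₀(0.72644) = -2.78 dB

-2.8 dB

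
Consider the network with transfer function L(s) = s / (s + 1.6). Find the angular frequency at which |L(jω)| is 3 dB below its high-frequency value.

1.6 rad/sec

For a single-pole high-pass, the −3 dB point is at the pole: ω = 1.6 rad/sec.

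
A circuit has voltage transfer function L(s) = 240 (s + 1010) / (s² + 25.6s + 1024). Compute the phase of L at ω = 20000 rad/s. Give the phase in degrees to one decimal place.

∠(j20000 + 1010) = arctan(20000/1010) = 87.11°
∠[(j20000)² + 25.6(j20000) + 1024] = ∠[-4e+08 + j5.12e+05] = 179.93°
∠L(j20000) = 87.11° − 179.93° = -92.82°

-92.8°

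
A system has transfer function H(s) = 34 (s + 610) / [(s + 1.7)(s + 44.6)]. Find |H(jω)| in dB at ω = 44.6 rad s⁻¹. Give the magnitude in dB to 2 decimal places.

17.37 dB

|j44.6 + 610| = √(44.6² + 610²) = 611.6
|j44.6 + 1.7| = √(44.6² + 1.7²) = 44.63
|j44.6 + 44.6| = √(44.6² + 44.6²) = 63.07
|H(j44.6)| = 34 × 611.6 / (44.63 × 63.07) = 7.387
20 log₁₀(7.387) = 17.369 dB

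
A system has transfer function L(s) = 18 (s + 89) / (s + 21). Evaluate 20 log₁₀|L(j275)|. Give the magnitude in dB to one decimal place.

|j275 + 89| = √(275² + 89²) = 289
|j275 + 21| = √(275² + 21²) = 275.8
|L(j275)| = 18 × 289 / 275.8 = 18.864
20 log₁₀(18.864) = 25.51 dB

25.5 dB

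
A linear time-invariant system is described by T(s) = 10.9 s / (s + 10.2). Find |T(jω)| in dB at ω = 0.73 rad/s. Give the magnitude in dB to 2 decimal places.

-2.18 dB

|j0.73| = 0.73
|j0.73 + 10.2| = √(0.73² + 10.2²) = 10.23
|T(j0.73)| = 10.9 × 0.73 / 10.23 = 0.77811
20 log₁₀(0.77811) = -2.179 dB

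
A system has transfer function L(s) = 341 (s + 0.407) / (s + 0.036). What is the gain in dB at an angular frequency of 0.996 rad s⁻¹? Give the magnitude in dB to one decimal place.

|j0.996 + 0.407| = √(0.996² + 0.407²) = 1.076
|j0.996 + 0.036| = √(0.996² + 0.036²) = 0.9967
|L(j0.996)| = 341 × 1.076 / 0.9967 = 368.13
20 log₁₀(368.13) = 51.32 dB

51.3 dB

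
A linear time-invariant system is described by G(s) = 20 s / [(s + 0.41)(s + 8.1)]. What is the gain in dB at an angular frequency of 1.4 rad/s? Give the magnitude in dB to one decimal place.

7.4 dB

|j1.4| = 1.4
|j1.4 + 0.41| = √(1.4² + 0.41²) = 1.459
|j1.4 + 8.1| = √(1.4² + 8.1²) = 8.22
|G(j1.4)| = 20 × 1.4 / (1.459 × 8.22) = 2.335
20 log₁₀(2.335) = 7.37 dB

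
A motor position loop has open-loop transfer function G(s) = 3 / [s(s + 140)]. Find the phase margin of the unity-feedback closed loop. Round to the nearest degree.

Gain crossover: |G(jω)| = 1 at ω ≈ 0.0214 rad/s.
∠G(j0.0214) = −90° − arctan(0.0214/140) ≈ -90.01°
PM = 180° + (-90.01°) = 89.99°

90°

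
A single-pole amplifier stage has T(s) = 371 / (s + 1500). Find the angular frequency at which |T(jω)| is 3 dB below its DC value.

1500 rad/s

For a single-pole low-pass, the −3 dB point is at the pole: ω = 1500 rad/s.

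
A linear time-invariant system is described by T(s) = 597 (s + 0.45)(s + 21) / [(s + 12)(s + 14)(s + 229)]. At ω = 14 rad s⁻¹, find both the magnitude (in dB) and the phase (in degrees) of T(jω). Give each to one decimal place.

|j14 + 0.45| = √(14² + 0.45²) = 14.01
|j14 + 21| = √(14² + 21²) = 25.24
|j14 + 12| = √(14² + 12²) = 18.44
|j14 + 14| = √(14² + 14²) = 19.8
|j14 + 229| = √(14² + 229²) = 229.4
|T(j14)| = 597 × 14.01 × 25.24 / (18.44 × 19.8 × 229.4) = 2.5198
20 log₁₀(2.5198) = 8.03 dB
∠(j14 + 0.45) = arctan(14/0.45) = 88.16°
∠(j14 + 21) = arctan(14/21) = 33.69°
∠(j14 + 12) = arctan(14/12) = 49.40°
∠(j14 + 14) = arctan(14/14) = 45.00°
∠(j14 + 229) = arctan(14/229) = 3.50°
∠T(j14) = 88.16° + 33.69° − (49.40° + 45.00° + 3.50°) = 23.95°

|T| = 8.0 dB, ∠T = 24.0 deg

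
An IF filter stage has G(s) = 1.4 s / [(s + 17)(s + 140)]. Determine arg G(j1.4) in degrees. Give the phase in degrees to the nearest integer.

∠(j1.4) = 90.00°
∠(j1.4 + 17) = arctan(1.4/17) = 4.71°
∠(j1.4 + 140) = arctan(1.4/140) = 0.57°
∠G(j1.4) = 90.00° − (4.71° + 0.57°) = 84.72°

85°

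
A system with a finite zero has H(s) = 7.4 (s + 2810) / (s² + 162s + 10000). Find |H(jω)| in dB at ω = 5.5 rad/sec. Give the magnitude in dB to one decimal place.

6.4 dB

|j5.5 + 2810| = √(5.5² + 2810²) = 2810
|(j5.5)² + 162(j5.5) + 10000| = |9969.8 + j891| = 1.001e+04
|H(j5.5)| = 7.4 × 2810 / 1.001e+04 = 2.0774
20 log₁₀(2.0774) = 6.35 dB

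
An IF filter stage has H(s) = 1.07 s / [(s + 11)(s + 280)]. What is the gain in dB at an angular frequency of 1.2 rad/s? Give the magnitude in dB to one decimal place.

|j1.2| = 1.2
|j1.2 + 11| = √(1.2² + 11²) = 11.07
|j1.2 + 280| = √(1.2² + 280²) = 280
|H(j1.2)| = 1.07 × 1.2 / (11.07 × 280) = 0.00041442
20 log₁₀(0.00041442) = -67.65 dB

-67.7 dB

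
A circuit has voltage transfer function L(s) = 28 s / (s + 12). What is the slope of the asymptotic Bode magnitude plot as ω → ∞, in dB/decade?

0 dB/decade

With 1 zero and 1 pole, the high-frequency asymptotic slope is 20 × (1 − 1) = 0 dB/decade.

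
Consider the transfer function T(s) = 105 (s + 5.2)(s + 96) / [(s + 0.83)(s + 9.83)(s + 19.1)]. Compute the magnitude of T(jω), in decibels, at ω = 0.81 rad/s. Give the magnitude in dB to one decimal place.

47.7 dB

|j0.81 + 5.2| = √(0.81² + 5.2²) = 5.263
|j0.81 + 96| = √(0.81² + 96²) = 96
|j0.81 + 0.83| = √(0.81² + 0.83²) = 1.16
|j0.81 + 9.83| = √(0.81² + 9.83²) = 9.863
|j0.81 + 19.1| = √(0.81² + 19.1²) = 19.12
|T(j0.81)| = 105 × 5.263 × 96 / (1.16 × 9.863 × 19.12) = 242.59
20 log₁₀(242.59) = 47.70 dB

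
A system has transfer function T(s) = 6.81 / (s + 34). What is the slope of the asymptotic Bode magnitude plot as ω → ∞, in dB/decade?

With 0 zeros and 1 pole, the high-frequency asymptotic slope is 20 × (0 − 1) = -20 dB/decade.

-20 dB/decade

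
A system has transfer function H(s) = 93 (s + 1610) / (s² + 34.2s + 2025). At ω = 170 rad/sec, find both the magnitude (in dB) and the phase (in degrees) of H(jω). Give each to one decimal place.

|j170 + 1610| = √(170² + 1610²) = 1619
|(j170)² + 34.2(j170) + 2025| = |-26875 + j5814| = 2.75e+04
|H(j170)| = 93 × 1619 / 2.75e+04 = 5.4757
20 log₁₀(5.4757) = 14.77 dB
∠(j170 + 1610) = arctan(170/1610) = 6.03°
∠[(j170)² + 34.2(j170) + 2025] = ∠[-26875 + j5814] = 167.79°
∠H(j170) = 6.03° − 167.79° = -161.77°

|H| = 14.8 dB, ∠H = -161.8°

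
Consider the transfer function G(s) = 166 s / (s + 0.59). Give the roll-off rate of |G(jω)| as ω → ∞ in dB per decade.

0 dB/decade

With 1 zero and 1 pole, the high-frequency asymptotic slope is 20 × (1 − 1) = 0 dB/decade.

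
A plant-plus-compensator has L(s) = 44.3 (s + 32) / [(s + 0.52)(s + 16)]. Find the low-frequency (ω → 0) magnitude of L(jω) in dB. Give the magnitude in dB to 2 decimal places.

L(0) = 44.3 × 32 / (0.52 × 16) = 170.38
20 log₁₀(170.38) = 44.629 dB

44.63 dB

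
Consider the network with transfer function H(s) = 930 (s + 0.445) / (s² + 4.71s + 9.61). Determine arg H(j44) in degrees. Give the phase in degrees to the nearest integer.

∠(j44 + 0.445) = arctan(44/0.445) = 89.42°
∠[(j44)² + 4.71(j44) + 9.61] = ∠[-1926.4 + j207.24] = 173.86°
∠H(j44) = 89.42° − 173.86° = -84.44°

-84 deg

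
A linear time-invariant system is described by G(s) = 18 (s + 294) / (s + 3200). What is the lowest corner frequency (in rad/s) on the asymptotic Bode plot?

Break frequencies occur at each pole and zero magnitude: 294 rad/s, 3200 rad/s.
The lowest is 294 rad/s.

294 rad/s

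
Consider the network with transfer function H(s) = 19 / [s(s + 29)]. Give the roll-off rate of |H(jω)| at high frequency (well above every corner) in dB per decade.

-40 dB/decade

With 0 zeros and 2 poles, the high-frequency asymptotic slope is 20 × (0 − 2) = -40 dB/decade.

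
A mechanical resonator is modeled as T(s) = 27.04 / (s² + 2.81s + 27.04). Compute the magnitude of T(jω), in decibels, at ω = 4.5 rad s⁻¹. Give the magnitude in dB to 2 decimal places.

5.50 dB

|(j4.5)² + 2.81(j4.5) + 27.04| = |6.79 + j12.645| = 14.35
|T(j4.5)| = 27.04 / 14.35 = 1.884
20 log₁₀(1.884) = 5.501 dB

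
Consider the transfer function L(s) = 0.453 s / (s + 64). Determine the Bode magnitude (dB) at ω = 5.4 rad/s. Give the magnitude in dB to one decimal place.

|j5.4| = 5.4
|j5.4 + 64| = √(5.4² + 64²) = 64.23
|L(j5.4)| = 0.453 × 5.4 / 64.23 = 0.038087
20 log₁₀(0.038087) = -28.38 dB

-28.4 dB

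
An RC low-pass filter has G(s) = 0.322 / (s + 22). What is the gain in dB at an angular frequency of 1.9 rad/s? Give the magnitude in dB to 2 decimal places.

-36.72 dB

|j1.9 + 22| = √(1.9² + 22²) = 22.08
|G(j1.9)| = 0.322 / 22.08 = 0.014582
20 log₁₀(0.014582) = -36.724 dB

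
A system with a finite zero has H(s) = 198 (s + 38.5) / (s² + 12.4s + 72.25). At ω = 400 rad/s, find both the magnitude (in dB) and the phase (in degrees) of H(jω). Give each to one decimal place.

|H| = -6.1 dB, ∠H = -93.7°

|j400 + 38.5| = √(400² + 38.5²) = 401.8
|(j400)² + 12.4(j400) + 72.25| = |-1.5993e+05 + j4960| = 1.6e+05
|H(j400)| = 198 × 401.8 / 1.6e+05 = 0.49727
20 log₁₀(0.49727) = -6.07 dB
∠(j400 + 38.5) = arctan(400/38.5) = 84.50°
∠[(j400)² + 12.4(j400) + 72.25] = ∠[-1.5993e+05 + j4960] = 178.22°
∠H(j400) = 84.50° − 178.22° = -93.72°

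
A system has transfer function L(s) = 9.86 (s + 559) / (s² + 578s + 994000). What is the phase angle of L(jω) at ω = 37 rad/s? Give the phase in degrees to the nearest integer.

3 deg

∠(j37 + 559) = arctan(37/559) = 3.79°
∠[(j37)² + 578(j37) + 994000] = ∠[9.9263e+05 + j21386] = 1.23°
∠L(j37) = 3.79° − 1.23° = 2.55°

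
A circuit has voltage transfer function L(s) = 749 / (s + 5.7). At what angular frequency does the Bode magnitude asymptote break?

The single real pole at s = −5.7 gives a corner at ω = 5.7 rad/sec.

5.7 rad/sec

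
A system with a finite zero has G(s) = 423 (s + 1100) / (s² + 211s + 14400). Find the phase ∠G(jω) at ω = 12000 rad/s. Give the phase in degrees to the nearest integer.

∠(j12000 + 1100) = arctan(12000/1100) = 84.76°
∠[(j12000)² + 211(j12000) + 14400] = ∠[-1.4399e+08 + j2.532e+06] = 178.99°
∠G(j12000) = 84.76° − 178.99° = -94.23°

-94°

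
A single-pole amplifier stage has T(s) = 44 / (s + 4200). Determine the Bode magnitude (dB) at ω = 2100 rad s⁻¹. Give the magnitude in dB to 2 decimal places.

|j2100 + 4200| = √(2100² + 4200²) = 4696
|T(j2100)| = 44 / 4696 = 0.0093702
20 log₁₀(0.0093702) = -40.565 dB

-40.57 dB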